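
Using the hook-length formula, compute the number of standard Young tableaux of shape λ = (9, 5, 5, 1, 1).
# SYT of shape (9, 5, 5, 1, 1) = 100727550

Hook-length formula: f^λ = n! / Π hook(c), product over all cells c of the Young diagram. For λ = (9, 5, 5, 1, 1), n = 21 boxes. Hook lengths by row (left-to-right, top-to-bottom): [13, 10, 9, 8, 7, 4, 3, 2, 1]; [8, 5, 4, 3, 2]; [7, 4, 3, 2, 1]; [2]; [1]. Product of hooks = 507219148800. So f^λ = 21! / 507219148800 = 51090942171709440000 / 507219148800 = 100727550.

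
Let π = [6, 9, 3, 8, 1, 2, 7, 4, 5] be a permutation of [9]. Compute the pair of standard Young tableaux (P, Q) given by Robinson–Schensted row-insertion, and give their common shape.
P = [1, 2, 4, 5] / [3, 7] / [6, 8] / [9];  Q = [1, 2, 7, 9] / [3, 4] / [5, 6] / [8];  common shape = (4, 2, 2, 1)

Row-insert the values π_1, π_2, … into P one at a time, bumping the leftmost entry strictly greater than the inserted value down to the next row. The recording tableau Q records, in position (i, j), the step at which that cell was added to P.
  Insert 6 (step 1): P = [6];  Q = [1]
  Insert 9 (step 2): P = [6, 9];  Q = [1, 2]
  Insert 3 (step 3): P = [3, 9] / [6];  Q = [1, 2] / [3]
  Insert 8 (step 4): P = [3, 8] / [6, 9];  Q = [1, 2] / [3, 4]
  Insert 1 (step 5): P = [1, 8] / [3, 9] / [6];  Q = [1, 2] / [3, 4] / [5]
  Insert 2 (step 6): P = [1, 2] / [3, 8] / [6, 9];  Q = [1, 2] / [3, 4] / [5, 6]
  Insert 7 (step 7): P = [1, 2, 7] / [3, 8] / [6, 9];  Q = [1, 2, 7] / [3, 4] / [5, 6]
  Insert 4 (step 8): P = [1, 2, 4] / [3, 7] / [6, 8] / [9];  Q = [1, 2, 7] / [3, 4] / [5, 6] / [8]
  Insert 5 (step 9): P = [1, 2, 4, 5] / [3, 7] / [6, 8] / [9];  Q = [1, 2, 7, 9] / [3, 4] / [5, 6] / [8]
Final shape: (4, 2, 2, 1).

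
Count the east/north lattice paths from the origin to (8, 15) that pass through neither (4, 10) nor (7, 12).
Number of paths = 202676

Inclusion–exclusion. Total paths: C(23, 8) = 490314. Through P₁: C(14, 4)·C(9, 4) = 126126. Through P₂: C(19, 7)·C(4, 1) = 201552. Since P₁ is strictly southwest of P₂, a monotone path through both must visit P₁ then P₂; paths through both = C(14, 4)·C(5, 3)·C(4, 1) = 40040. Avoid both = 490314 − 126126 − 201552 + 40040 = 202676.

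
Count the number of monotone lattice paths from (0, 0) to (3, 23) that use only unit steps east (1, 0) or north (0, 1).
Number of paths = 2600

A monotone lattice path from (0, 0) to (3, 23) consists of 3 east steps and 23 north steps in some order, so it is determined by which 3 of the 26 steps are east. The count is C(26, 3) = 2600.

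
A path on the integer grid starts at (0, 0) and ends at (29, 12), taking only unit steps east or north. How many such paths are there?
Number of paths = 7898654920

A monotone lattice path from (0, 0) to (29, 12) consists of 29 east steps and 12 north steps in some order, so it is determined by which 29 of the 41 steps are east. The count is C(41, 29) = 7898654920.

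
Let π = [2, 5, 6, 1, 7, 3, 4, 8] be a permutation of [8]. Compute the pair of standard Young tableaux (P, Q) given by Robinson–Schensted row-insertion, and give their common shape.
P = [1, 3, 4, 7, 8] / [2, 5, 6];  Q = [1, 2, 3, 5, 8] / [4, 6, 7];  common shape = (5, 3)

Row-insert the values π_1, π_2, … into P one at a time, bumping the leftmost entry strictly greater than the inserted value down to the next row. The recording tableau Q records, in position (i, j), the step at which that cell was added to P.
  Insert 2 (step 1): P = [2];  Q = [1]
  Insert 5 (step 2): P = [2, 5];  Q = [1, 2]
  Insert 6 (step 3): P = [2, 5, 6];  Q = [1, 2, 3]
  Insert 1 (step 4): P = [1, 5, 6] / [2];  Q = [1, 2, 3] / [4]
  Insert 7 (step 5): P = [1, 5, 6, 7] / [2];  Q = [1, 2, 3, 5] / [4]
  Insert 3 (step 6): P = [1, 3, 6, 7] / [2, 5];  Q = [1, 2, 3, 5] / [4, 6]
  Insert 4 (step 7): P = [1, 3, 4, 7] / [2, 5, 6];  Q = [1, 2, 3, 5] / [4, 6, 7]
  Insert 8 (step 8): P = [1, 3, 4, 7, 8] / [2, 5, 6];  Q = [1, 2, 3, 5, 8] / [4, 6, 7]
Final shape: (5, 3).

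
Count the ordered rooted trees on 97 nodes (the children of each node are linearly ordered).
C_96 = 3721443204405954385563870541379246659709506697378694300

These ordered rooted trees are counted by the Catalan number C_n = (1/(n + 1)) · C(2n, n). For n = 96: C_96 = (1/97) · C(192, 96) = 360979990827377575399695442513786925991822149645733347100/97 = 3721443204405954385563870541379246659709506697378694300.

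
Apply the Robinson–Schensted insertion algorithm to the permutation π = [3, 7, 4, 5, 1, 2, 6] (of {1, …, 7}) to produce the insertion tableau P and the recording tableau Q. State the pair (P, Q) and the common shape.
P = [1, 2, 5, 6] / [3, 4] / [7];  Q = [1, 2, 4, 7] / [3, 6] / [5];  common shape = (4, 2, 1)

Row-insert the values π_1, π_2, … into P one at a time, bumping the leftmost entry strictly greater than the inserted value down to the next row. The recording tableau Q records, in position (i, j), the step at which that cell was added to P.
  Insert 3 (step 1): P = [3];  Q = [1]
  Insert 7 (step 2): P = [3, 7];  Q = [1, 2]
  Insert 4 (step 3): P = [3, 4] / [7];  Q = [1, 2] / [3]
  Insert 5 (step 4): P = [3, 4, 5] / [7];  Q = [1, 2, 4] / [3]
  Insert 1 (step 5): P = [1, 4, 5] / [3] / [7];  Q = [1, 2, 4] / [3] / [5]
  Insert 2 (step 6): P = [1, 2, 5] / [3, 4] / [7];  Q = [1, 2, 4] / [3, 6] / [5]
  Insert 6 (step 7): P = [1, 2, 5, 6] / [3, 4] / [7];  Q = [1, 2, 4, 7] / [3, 6] / [5]
Final shape: (4, 2, 1).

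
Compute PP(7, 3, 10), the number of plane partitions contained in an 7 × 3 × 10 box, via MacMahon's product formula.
PP(7, 3, 10) = 108284013552

Evaluate the triple product over i = 1..7, j = 1..3, k = 1..10. The factors are (2/1) · (3/2) · (4/3) · (5/4) · (6/5) · (7/6) · (8/7) · (9/8) · … (210 factors total). The numerators and denominators telescope so the product is an integer; carrying out the multiplication exactly gives PP(7, 3, 10) = 108284013552.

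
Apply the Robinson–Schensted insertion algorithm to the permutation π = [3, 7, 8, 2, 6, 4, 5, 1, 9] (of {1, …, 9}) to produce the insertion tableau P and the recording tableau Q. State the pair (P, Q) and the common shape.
P = [1, 4, 5, 9] / [2, 6, 8] / [3] / [7];  Q = [1, 2, 3, 9] / [4, 5, 7] / [6] / [8];  common shape = (4, 3, 1, 1)

Row-insert the values π_1, π_2, … into P one at a time, bumping the leftmost entry strictly greater than the inserted value down to the next row. The recording tableau Q records, in position (i, j), the step at which that cell was added to P.
  Insert 3 (step 1): P = [3];  Q = [1]
  Insert 7 (step 2): P = [3, 7];  Q = [1, 2]
  Insert 8 (step 3): P = [3, 7, 8];  Q = [1, 2, 3]
  Insert 2 (step 4): P = [2, 7, 8] / [3];  Q = [1, 2, 3] / [4]
  Insert 6 (step 5): P = [2, 6, 8] / [3, 7];  Q = [1, 2, 3] / [4, 5]
  Insert 4 (step 6): P = [2, 4, 8] / [3, 6] / [7];  Q = [1, 2, 3] / [4, 5] / [6]
  Insert 5 (step 7): P = [2, 4, 5] / [3, 6, 8] / [7];  Q = [1, 2, 3] / [4, 5, 7] / [6]
  Insert 1 (step 8): P = [1, 4, 5] / [2, 6, 8] / [3] / [7];  Q = [1, 2, 3] / [4, 5, 7] / [6] / [8]
  Insert 9 (step 9): P = [1, 4, 5, 9] / [2, 6, 8] / [3] / [7];  Q = [1, 2, 3, 9] / [4, 5, 7] / [6] / [8]
Final shape: (4, 3, 1, 1).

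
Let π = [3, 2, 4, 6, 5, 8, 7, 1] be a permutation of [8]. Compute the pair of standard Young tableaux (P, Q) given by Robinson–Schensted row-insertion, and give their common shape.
P = [1, 4, 5, 7] / [2, 6, 8] / [3];  Q = [1, 3, 4, 6] / [2, 5, 7] / [8];  common shape = (4, 3, 1)

Row-insert the values π_1, π_2, … into P one at a time, bumping the leftmost entry strictly greater than the inserted value down to the next row. The recording tableau Q records, in position (i, j), the step at which that cell was added to P.
  Insert 3 (step 1): P = [3];  Q = [1]
  Insert 2 (step 2): P = [2] / [3];  Q = [1] / [2]
  Insert 4 (step 3): P = [2, 4] / [3];  Q = [1, 3] / [2]
  Insert 6 (step 4): P = [2, 4, 6] / [3];  Q = [1, 3, 4] / [2]
  Insert 5 (step 5): P = [2, 4, 5] / [3, 6];  Q = [1, 3, 4] / [2, 5]
  Insert 8 (step 6): P = [2, 4, 5, 8] / [3, 6];  Q = [1, 3, 4, 6] / [2, 5]
  Insert 7 (step 7): P = [2, 4, 5, 7] / [3, 6, 8];  Q = [1, 3, 4, 6] / [2, 5, 7]
  Insert 1 (step 8): P = [1, 4, 5, 7] / [2, 6, 8] / [3];  Q = [1, 3, 4, 6] / [2, 5, 7] / [8]
Final shape: (4, 3, 1).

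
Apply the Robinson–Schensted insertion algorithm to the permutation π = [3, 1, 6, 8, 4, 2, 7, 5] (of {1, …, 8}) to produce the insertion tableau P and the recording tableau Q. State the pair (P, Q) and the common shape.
P = [1, 2, 5] / [3, 4, 7] / [6, 8];  Q = [1, 3, 4] / [2, 5, 7] / [6, 8];  common shape = (3, 3, 2)

Row-insert the values π_1, π_2, … into P one at a time, bumping the leftmost entry strictly greater than the inserted value down to the next row. The recording tableau Q records, in position (i, j), the step at which that cell was added to P.
  Insert 3 (step 1): P = [3];  Q = [1]
  Insert 1 (step 2): P = [1] / [3];  Q = [1] / [2]
  Insert 6 (step 3): P = [1, 6] / [3];  Q = [1, 3] / [2]
  Insert 8 (step 4): P = [1, 6, 8] / [3];  Q = [1, 3, 4] / [2]
  Insert 4 (step 5): P = [1, 4, 8] / [3, 6];  Q = [1, 3, 4] / [2, 5]
  Insert 2 (step 6): P = [1, 2, 8] / [3, 4] / [6];  Q = [1, 3, 4] / [2, 5] / [6]
  Insert 7 (step 7): P = [1, 2, 7] / [3, 4, 8] / [6];  Q = [1, 3, 4] / [2, 5, 7] / [6]
  Insert 5 (step 8): P = [1, 2, 5] / [3, 4, 7] / [6, 8];  Q = [1, 3, 4] / [2, 5, 7] / [6, 8]
Final shape: (3, 3, 2).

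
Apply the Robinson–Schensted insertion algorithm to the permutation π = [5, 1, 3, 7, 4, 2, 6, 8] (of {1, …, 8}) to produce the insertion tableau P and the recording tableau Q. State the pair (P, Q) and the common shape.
P = [1, 2, 4, 6, 8] / [3, 7] / [5];  Q = [1, 3, 4, 7, 8] / [2, 5] / [6];  common shape = (5, 2, 1)

Row-insert the values π_1, π_2, … into P one at a time, bumping the leftmost entry strictly greater than the inserted value down to the next row. The recording tableau Q records, in position (i, j), the step at which that cell was added to P.
  Insert 5 (step 1): P = [5];  Q = [1]
  Insert 1 (step 2): P = [1] / [5];  Q = [1] / [2]
  Insert 3 (step 3): P = [1, 3] / [5];  Q = [1, 3] / [2]
  Insert 7 (step 4): P = [1, 3, 7] / [5];  Q = [1, 3, 4] / [2]
  Insert 4 (step 5): P = [1, 3, 4] / [5, 7];  Q = [1, 3, 4] / [2, 5]
  Insert 2 (step 6): P = [1, 2, 4] / [3, 7] / [5];  Q = [1, 3, 4] / [2, 5] / [6]
  Insert 6 (step 7): P = [1, 2, 4, 6] / [3, 7] / [5];  Q = [1, 3, 4, 7] / [2, 5] / [6]
  Insert 8 (step 8): P = [1, 2, 4, 6, 8] / [3, 7] / [5];  Q = [1, 3, 4, 7, 8] / [2, 5] / [6]
Final shape: (5, 2, 1).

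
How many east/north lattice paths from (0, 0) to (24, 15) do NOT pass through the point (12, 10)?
Number of paths = 21139395212

Total paths from (0, 0) to (24, 15): C(39, 24) = 25140840660. Paths through (12, 10): (paths (0, 0) → (12, 10)) × (paths (12, 10) → (24, 15)) = C(22, 12) · C(17, 12) = 646646 · 6188 = 4001445448. Avoidance count = 25140840660 − 4001445448 = 21139395212.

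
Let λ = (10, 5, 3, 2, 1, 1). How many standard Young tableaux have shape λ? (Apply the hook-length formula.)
# SYT of shape (10, 5, 3, 2, 1, 1) = 1493752260

Hook-length formula: f^λ = n! / Π hook(c), product over all cells c of the Young diagram. For λ = (10, 5, 3, 2, 1, 1), n = 22 boxes. Hook lengths by row (left-to-right, top-to-bottom): [15, 12, 10, 8, 7, 5, 4, 3, 2, 1]; [9, 6, 4, 2, 1]; [6, 3, 1]; [4, 1]; [2]; [1]. Product of hooks = 752467968000. So f^λ = 22! / 752467968000 = 1124000727777607680000 / 752467968000 = 1493752260.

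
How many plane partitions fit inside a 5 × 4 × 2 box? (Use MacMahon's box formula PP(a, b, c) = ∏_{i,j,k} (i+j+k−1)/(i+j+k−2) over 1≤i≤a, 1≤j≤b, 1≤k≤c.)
PP(5, 4, 2) = 5292

Evaluate the triple product over i = 1..5, j = 1..4, k = 1..2. The factors are (2/1) · (3/2) · (3/2) · (4/3) · (4/3) · (5/4) · (5/4) · (6/5) · … (40 factors total). The numerators and denominators telescope so the product is an integer; carrying out the multiplication exactly gives PP(5, 4, 2) = 5292.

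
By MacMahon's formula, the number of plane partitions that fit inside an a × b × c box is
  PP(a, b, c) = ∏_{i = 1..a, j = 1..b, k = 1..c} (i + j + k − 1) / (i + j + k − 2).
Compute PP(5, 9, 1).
PP(5, 9, 1) = 2002

Evaluate the triple product over i = 1..5, j = 1..9, k = 1..1. The factors are (2/1) · (3/2) · (4/3) · (5/4) · (6/5) · (7/6) · (8/7) · (9/8) · … (45 factors total). The numerators and denominators telescope so the product is an integer; carrying out the multiplication exactly gives PP(5, 9, 1) = 2002.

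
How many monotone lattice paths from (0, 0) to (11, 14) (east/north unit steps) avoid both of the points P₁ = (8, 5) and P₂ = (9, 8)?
Number of paths = 3637724

Inclusion–exclusion. Total paths: C(25, 11) = 4457400. Through P₁: C(13, 8)·C(12, 3) = 283140. Through P₂: C(17, 9)·C(8, 2) = 680680. Since P₁ is strictly southwest of P₂, a monotone path through both must visit P₁ then P₂; paths through both = C(13, 8)·C(4, 1)·C(8, 2) = 144144. Avoid both = 4457400 − 283140 − 680680 + 144144 = 3637724.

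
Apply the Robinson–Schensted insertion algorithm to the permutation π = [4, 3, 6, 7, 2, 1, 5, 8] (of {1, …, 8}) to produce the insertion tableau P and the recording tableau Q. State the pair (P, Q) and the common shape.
P = [1, 5, 7, 8] / [2, 6] / [3] / [4];  Q = [1, 3, 4, 8] / [2, 7] / [5] / [6];  common shape = (4, 2, 1, 1)

Row-insert the values π_1, π_2, … into P one at a time, bumping the leftmost entry strictly greater than the inserted value down to the next row. The recording tableau Q records, in position (i, j), the step at which that cell was added to P.
  Insert 4 (step 1): P = [4];  Q = [1]
  Insert 3 (step 2): P = [3] / [4];  Q = [1] / [2]
  Insert 6 (step 3): P = [3, 6] / [4];  Q = [1, 3] / [2]
  Insert 7 (step 4): P = [3, 6, 7] / [4];  Q = [1, 3, 4] / [2]
  Insert 2 (step 5): P = [2, 6, 7] / [3] / [4];  Q = [1, 3, 4] / [2] / [5]
  Insert 1 (step 6): P = [1, 6, 7] / [2] / [3] / [4];  Q = [1, 3, 4] / [2] / [5] / [6]
  Insert 5 (step 7): P = [1, 5, 7] / [2, 6] / [3] / [4];  Q = [1, 3, 4] / [2, 7] / [5] / [6]
  Insert 8 (step 8): P = [1, 5, 7, 8] / [2, 6] / [3] / [4];  Q = [1, 3, 4, 8] / [2, 7] / [5] / [6]
Final shape: (4, 2, 1, 1).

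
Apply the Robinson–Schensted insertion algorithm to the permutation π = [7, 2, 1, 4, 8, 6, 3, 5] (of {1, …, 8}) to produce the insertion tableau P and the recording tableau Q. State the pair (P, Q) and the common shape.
P = [1, 3, 5] / [2, 4, 6] / [7, 8];  Q = [1, 4, 5] / [2, 6, 8] / [3, 7];  common shape = (3, 3, 2)

Row-insert the values π_1, π_2, … into P one at a time, bumping the leftmost entry strictly greater than the inserted value down to the next row. The recording tableau Q records, in position (i, j), the step at which that cell was added to P.
  Insert 7 (step 1): P = [7];  Q = [1]
  Insert 2 (step 2): P = [2] / [7];  Q = [1] / [2]
  Insert 1 (step 3): P = [1] / [2] / [7];  Q = [1] / [2] / [3]
  Insert 4 (step 4): P = [1, 4] / [2] / [7];  Q = [1, 4] / [2] / [3]
  Insert 8 (step 5): P = [1, 4, 8] / [2] / [7];  Q = [1, 4, 5] / [2] / [3]
  Insert 6 (step 6): P = [1, 4, 6] / [2, 8] / [7];  Q = [1, 4, 5] / [2, 6] / [3]
  Insert 3 (step 7): P = [1, 3, 6] / [2, 4] / [7, 8];  Q = [1, 4, 5] / [2, 6] / [3, 7]
  Insert 5 (step 8): P = [1, 3, 5] / [2, 4, 6] / [7, 8];  Q = [1, 4, 5] / [2, 6, 8] / [3, 7]
Final shape: (3, 3, 2).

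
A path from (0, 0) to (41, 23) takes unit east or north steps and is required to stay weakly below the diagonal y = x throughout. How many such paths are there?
Number of paths = 66373979148761760

By the reflection principle (André's argument), the number of monotone paths to (41, 23) with n ≤ m that never go above y = x is C(64, 41) − C(64, 42) = 146721427591999680 − 80347448443237920 = 66373979148761760.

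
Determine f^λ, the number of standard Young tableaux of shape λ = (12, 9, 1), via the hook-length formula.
# SYT of shape (12, 9, 1) = 1662804

Hook-length formula: f^λ = n! / Π hook(c), product over all cells c of the Young diagram. For λ = (12, 9, 1), n = 22 boxes. Hook lengths by row (left-to-right, top-to-bottom): [14, 12, 11, 10, 9, 8, 7, 6, 5, 3, 2, 1]; [10, 8, 7, 6, 5, 4, 3, 2, 1]; [1]. Product of hooks = 675967057920000. So f^λ = 22! / 675967057920000 = 1124000727777607680000 / 675967057920000 = 1662804.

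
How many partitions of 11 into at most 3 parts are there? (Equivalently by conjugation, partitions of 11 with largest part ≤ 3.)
p(11, parts ≤ 3) = 16

Partitions of 11 with all parts ≤ 3: 3+3+3+2, 3+3+3+1+1, 3+3+2+2+1, 3+3+2+1+1+1, 3+3+1+1+1+1+1, 3+2+2+2+2, 3+2+2+2+1+1, 3+2+2+1+1+1+1, 3+2+1+1+1+1+1+1, 3+1+1+1+1+1+1+1+1, 2+2+2+2+2+1, 2+2+2+2+1+1+1, 2+2+2+1+1+1+1+1, 2+2+1+1+1+1+1+1+1, 2+1+1+1+1+1+1+1+1+1, 1+1+1+1+1+1+1+1+1+1+1. Count = 16.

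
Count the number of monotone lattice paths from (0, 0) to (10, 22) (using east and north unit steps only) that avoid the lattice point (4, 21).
Number of paths = 64423690

Total paths from (0, 0) to (10, 22): C(32, 10) = 64512240. Paths through (4, 21): (paths (0, 0) → (4, 21)) × (paths (4, 21) → (10, 22)) = C(25, 4) · C(7, 6) = 12650 · 7 = 88550. Avoidance count = 64512240 − 88550 = 64423690.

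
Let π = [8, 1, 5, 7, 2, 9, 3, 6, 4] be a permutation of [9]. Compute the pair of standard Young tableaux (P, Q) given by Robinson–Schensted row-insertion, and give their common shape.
P = [1, 2, 3, 4] / [5, 6, 9] / [7] / [8];  Q = [1, 3, 4, 6] / [2, 7, 8] / [5] / [9];  common shape = (4, 3, 1, 1)

Row-insert the values π_1, π_2, … into P one at a time, bumping the leftmost entry strictly greater than the inserted value down to the next row. The recording tableau Q records, in position (i, j), the step at which that cell was added to P.
  Insert 8 (step 1): P = [8];  Q = [1]
  Insert 1 (step 2): P = [1] / [8];  Q = [1] / [2]
  Insert 5 (step 3): P = [1, 5] / [8];  Q = [1, 3] / [2]
  Insert 7 (step 4): P = [1, 5, 7] / [8];  Q = [1, 3, 4] / [2]
  Insert 2 (step 5): P = [1, 2, 7] / [5] / [8];  Q = [1, 3, 4] / [2] / [5]
  Insert 9 (step 6): P = [1, 2, 7, 9] / [5] / [8];  Q = [1, 3, 4, 6] / [2] / [5]
  Insert 3 (step 7): P = [1, 2, 3, 9] / [5, 7] / [8];  Q = [1, 3, 4, 6] / [2, 7] / [5]
  Insert 6 (step 8): P = [1, 2, 3, 6] / [5, 7, 9] / [8];  Q = [1, 3, 4, 6] / [2, 7, 8] / [5]
  Insert 4 (step 9): P = [1, 2, 3, 4] / [5, 6, 9] / [7] / [8];  Q = [1, 3, 4, 6] / [2, 7, 8] / [5] / [9]
Final shape: (4, 3, 1, 1).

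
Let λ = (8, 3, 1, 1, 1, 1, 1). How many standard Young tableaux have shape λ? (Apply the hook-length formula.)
# SYT of shape (8, 3, 1, 1, 1, 1, 1) = 115830

Hook-length formula: f^λ = n! / Π hook(c), product over all cells c of the Young diagram. For λ = (8, 3, 1, 1, 1, 1, 1), n = 16 boxes. Hook lengths by row (left-to-right, top-to-bottom): [14, 8, 7, 5, 4, 3, 2, 1]; [8, 2, 1]; [5]; [4]; [3]; [2]; [1]. Product of hooks = 180633600. So f^λ = 16! / 180633600 = 20922789888000 / 180633600 = 115830.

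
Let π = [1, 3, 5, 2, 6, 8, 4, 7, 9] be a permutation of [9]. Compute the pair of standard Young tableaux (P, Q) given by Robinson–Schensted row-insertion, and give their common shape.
P = [1, 2, 4, 6, 7, 9] / [3, 5, 8];  Q = [1, 2, 3, 5, 6, 9] / [4, 7, 8];  common shape = (6, 3)

Row-insert the values π_1, π_2, … into P one at a time, bumping the leftmost entry strictly greater than the inserted value down to the next row. The recording tableau Q records, in position (i, j), the step at which that cell was added to P.
  Insert 1 (step 1): P = [1];  Q = [1]
  Insert 3 (step 2): P = [1, 3];  Q = [1, 2]
  Insert 5 (step 3): P = [1, 3, 5];  Q = [1, 2, 3]
  Insert 2 (step 4): P = [1, 2, 5] / [3];  Q = [1, 2, 3] / [4]
  Insert 6 (step 5): P = [1, 2, 5, 6] / [3];  Q = [1, 2, 3, 5] / [4]
  Insert 8 (step 6): P = [1, 2, 5, 6, 8] / [3];  Q = [1, 2, 3, 5, 6] / [4]
  Insert 4 (step 7): P = [1, 2, 4, 6, 8] / [3, 5];  Q = [1, 2, 3, 5, 6] / [4, 7]
  Insert 7 (step 8): P = [1, 2, 4, 6, 7] / [3, 5, 8];  Q = [1, 2, 3, 5, 6] / [4, 7, 8]
  Insert 9 (step 9): P = [1, 2, 4, 6, 7, 9] / [3, 5, 8];  Q = [1, 2, 3, 5, 6, 9] / [4, 7, 8]
Final shape: (6, 3).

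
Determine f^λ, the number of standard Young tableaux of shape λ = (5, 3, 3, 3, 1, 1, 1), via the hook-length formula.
# SYT of shape (5, 3, 3, 3, 1, 1, 1) = 1326000

Hook-length formula: f^λ = n! / Π hook(c), product over all cells c of the Young diagram. For λ = (5, 3, 3, 3, 1, 1, 1), n = 17 boxes. Hook lengths by row (left-to-right, top-to-bottom): [11, 7, 6, 2, 1]; [8, 4, 3]; [7, 3, 2]; [6, 2, 1]; [3]; [2]; [1]. Product of hooks = 268240896. So f^λ = 17! / 268240896 = 355687428096000 / 268240896 = 1326000.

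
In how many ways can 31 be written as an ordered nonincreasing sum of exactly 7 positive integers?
p(31, 7 parts) = 733

Partitions of n into exactly k parts are in bijection with partitions of n − k into at most k parts (subtract 1 from each part). So p(31, exactly 7) = p(24, parts ≤ 7). Computing via the recurrence p(m, j) = p(m, j−1) + p(m−j, j) gives 733.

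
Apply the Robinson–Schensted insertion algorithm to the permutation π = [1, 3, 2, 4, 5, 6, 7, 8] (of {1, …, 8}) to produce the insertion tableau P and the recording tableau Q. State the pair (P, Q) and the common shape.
P = [1, 2, 4, 5, 6, 7, 8] / [3];  Q = [1, 2, 4, 5, 6, 7, 8] / [3];  common shape = (7, 1)

Row-insert the values π_1, π_2, … into P one at a time, bumping the leftmost entry strictly greater than the inserted value down to the next row. The recording tableau Q records, in position (i, j), the step at which that cell was added to P.
  Insert 1 (step 1): P = [1];  Q = [1]
  Insert 3 (step 2): P = [1, 3];  Q = [1, 2]
  Insert 2 (step 3): P = [1, 2] / [3];  Q = [1, 2] / [3]
  Insert 4 (step 4): P = [1, 2, 4] / [3];  Q = [1, 2, 4] / [3]
  Insert 5 (step 5): P = [1, 2, 4, 5] / [3];  Q = [1, 2, 4, 5] / [3]
  Insert 6 (step 6): P = [1, 2, 4, 5, 6] / [3];  Q = [1, 2, 4, 5, 6] / [3]
  Insert 7 (step 7): P = [1, 2, 4, 5, 6, 7] / [3];  Q = [1, 2, 4, 5, 6, 7] / [3]
  Insert 8 (step 8): P = [1, 2, 4, 5, 6, 7, 8] / [3];  Q = [1, 2, 4, 5, 6, 7, 8] / [3]
Final shape: (7, 1).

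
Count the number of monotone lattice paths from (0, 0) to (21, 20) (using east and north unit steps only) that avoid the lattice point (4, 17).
Number of paths = 269122114320

Total paths from (0, 0) to (21, 20): C(41, 21) = 269128937220. Paths through (4, 17): (paths (0, 0) → (4, 17)) × (paths (4, 17) → (21, 20)) = C(21, 4) · C(20, 17) = 5985 · 1140 = 6822900. Avoidance count = 269128937220 − 6822900 = 269122114320.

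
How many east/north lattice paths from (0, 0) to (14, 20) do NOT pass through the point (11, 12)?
Number of paths = 1168882770

Total paths from (0, 0) to (14, 20): C(34, 14) = 1391975640. Paths through (11, 12): (paths (0, 0) → (11, 12)) × (paths (11, 12) → (14, 20)) = C(23, 11) · C(11, 3) = 1352078 · 165 = 223092870. Avoidance count = 1391975640 − 223092870 = 1168882770.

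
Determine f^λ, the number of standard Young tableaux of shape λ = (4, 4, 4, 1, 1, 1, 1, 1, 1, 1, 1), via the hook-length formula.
# SYT of shape (4, 4, 4, 1, 1, 1, 1, 1, 1, 1, 1) = 3197700

Hook-length formula: f^λ = n! / Π hook(c), product over all cells c of the Young diagram. For λ = (4, 4, 4, 1, 1, 1, 1, 1, 1, 1, 1), n = 20 boxes. Hook lengths by row (left-to-right, top-to-bottom): [14, 5, 4, 3]; [13, 4, 3, 2]; [12, 3, 2, 1]; [8]; [7]; [6]; [5]; [4]; [3]; [2]; [1]. Product of hooks = 760828723200. So f^λ = 20! / 760828723200 = 2432902008176640000 / 760828723200 = 3197700.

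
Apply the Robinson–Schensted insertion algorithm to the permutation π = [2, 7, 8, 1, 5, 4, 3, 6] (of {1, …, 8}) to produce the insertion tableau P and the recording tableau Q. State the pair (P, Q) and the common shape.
P = [1, 3, 6] / [2, 4, 8] / [5] / [7];  Q = [1, 2, 3] / [4, 5, 8] / [6] / [7];  common shape = (3, 3, 1, 1)

Row-insert the values π_1, π_2, … into P one at a time, bumping the leftmost entry strictly greater than the inserted value down to the next row. The recording tableau Q records, in position (i, j), the step at which that cell was added to P.
  Insert 2 (step 1): P = [2];  Q = [1]
  Insert 7 (step 2): P = [2, 7];  Q = [1, 2]
  Insert 8 (step 3): P = [2, 7, 8];  Q = [1, 2, 3]
  Insert 1 (step 4): P = [1, 7, 8] / [2];  Q = [1, 2, 3] / [4]
  Insert 5 (step 5): P = [1, 5, 8] / [2, 7];  Q = [1, 2, 3] / [4, 5]
  Insert 4 (step 6): P = [1, 4, 8] / [2, 5] / [7];  Q = [1, 2, 3] / [4, 5] / [6]
  Insert 3 (step 7): P = [1, 3, 8] / [2, 4] / [5] / [7];  Q = [1, 2, 3] / [4, 5] / [6] / [7]
  Insert 6 (step 8): P = [1, 3, 6] / [2, 4, 8] / [5] / [7];  Q = [1, 2, 3] / [4, 5, 8] / [6] / [7]
Final shape: (3, 3, 1, 1).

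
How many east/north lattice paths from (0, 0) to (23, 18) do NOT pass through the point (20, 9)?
Number of paths = 199909339500

Total paths from (0, 0) to (23, 18): C(41, 23) = 202112640600. Paths through (20, 9): (paths (0, 0) → (20, 9)) × (paths (20, 9) → (23, 18)) = C(29, 20) · C(12, 3) = 10015005 · 220 = 2203301100. Avoidance count = 202112640600 − 2203301100 = 199909339500.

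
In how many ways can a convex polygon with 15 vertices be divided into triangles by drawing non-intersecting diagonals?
C_13 = 742900

These polygon triangulations are counted by the Catalan number C_n = (1/(n + 1)) · C(2n, n). For n = 13: C_13 = (1/14) · C(26, 13) = 10400600/14 = 742900.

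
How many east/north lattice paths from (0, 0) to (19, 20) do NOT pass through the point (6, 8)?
Number of paths = 53306763510

Total paths from (0, 0) to (19, 20): C(39, 19) = 68923264410. Paths through (6, 8): (paths (0, 0) → (6, 8)) × (paths (6, 8) → (19, 20)) = C(14, 6) · C(25, 13) = 3003 · 5200300 = 15616500900. Avoidance count = 68923264410 − 15616500900 = 53306763510.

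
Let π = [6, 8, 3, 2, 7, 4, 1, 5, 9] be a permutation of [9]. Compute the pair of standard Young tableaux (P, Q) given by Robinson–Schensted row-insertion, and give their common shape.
P = [1, 4, 5, 9] / [2, 7] / [3, 8] / [6];  Q = [1, 2, 8, 9] / [3, 5] / [4, 6] / [7];  common shape = (4, 2, 2, 1)

Row-insert the values π_1, π_2, … into P one at a time, bumping the leftmost entry strictly greater than the inserted value down to the next row. The recording tableau Q records, in position (i, j), the step at which that cell was added to P.
  Insert 6 (step 1): P = [6];  Q = [1]
  Insert 8 (step 2): P = [6, 8];  Q = [1, 2]
  Insert 3 (step 3): P = [3, 8] / [6];  Q = [1, 2] / [3]
  Insert 2 (step 4): P = [2, 8] / [3] / [6];  Q = [1, 2] / [3] / [4]
  Insert 7 (step 5): P = [2, 7] / [3, 8] / [6];  Q = [1, 2] / [3, 5] / [4]
  Insert 4 (step 6): P = [2, 4] / [3, 7] / [6, 8];  Q = [1, 2] / [3, 5] / [4, 6]
  Insert 1 (step 7): P = [1, 4] / [2, 7] / [3, 8] / [6];  Q = [1, 2] / [3, 5] / [4, 6] / [7]
  Insert 5 (step 8): P = [1, 4, 5] / [2, 7] / [3, 8] / [6];  Q = [1, 2, 8] / [3, 5] / [4, 6] / [7]
  Insert 9 (step 9): P = [1, 4, 5, 9] / [2, 7] / [3, 8] / [6];  Q = [1, 2, 8, 9] / [3, 5] / [4, 6] / [7]
Final shape: (4, 2, 2, 1).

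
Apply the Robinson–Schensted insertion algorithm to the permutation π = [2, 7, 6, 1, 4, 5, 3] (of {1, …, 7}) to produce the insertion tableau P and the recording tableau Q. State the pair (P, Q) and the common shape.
P = [1, 3, 5] / [2, 4] / [6] / [7];  Q = [1, 2, 6] / [3, 5] / [4] / [7];  common shape = (3, 2, 1, 1)

Row-insert the values π_1, π_2, … into P one at a time, bumping the leftmost entry strictly greater than the inserted value down to the next row. The recording tableau Q records, in position (i, j), the step at which that cell was added to P.
  Insert 2 (step 1): P = [2];  Q = [1]
  Insert 7 (step 2): P = [2, 7];  Q = [1, 2]
  Insert 6 (step 3): P = [2, 6] / [7];  Q = [1, 2] / [3]
  Insert 1 (step 4): P = [1, 6] / [2] / [7];  Q = [1, 2] / [3] / [4]
  Insert 4 (step 5): P = [1, 4] / [2, 6] / [7];  Q = [1, 2] / [3, 5] / [4]
  Insert 5 (step 6): P = [1, 4, 5] / [2, 6] / [7];  Q = [1, 2, 6] / [3, 5] / [4]
  Insert 3 (step 7): P = [1, 3, 5] / [2, 4] / [6] / [7];  Q = [1, 2, 6] / [3, 5] / [4] / [7]
Final shape: (3, 2, 1, 1).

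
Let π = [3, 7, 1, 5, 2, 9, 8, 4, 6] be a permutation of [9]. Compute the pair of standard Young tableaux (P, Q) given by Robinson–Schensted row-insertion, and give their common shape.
P = [1, 2, 4, 6] / [3, 5, 8] / [7, 9];  Q = [1, 2, 6, 9] / [3, 4, 7] / [5, 8];  common shape = (4, 3, 2)

Row-insert the values π_1, π_2, … into P one at a time, bumping the leftmost entry strictly greater than the inserted value down to the next row. The recording tableau Q records, in position (i, j), the step at which that cell was added to P.
  Insert 3 (step 1): P = [3];  Q = [1]
  Insert 7 (step 2): P = [3, 7];  Q = [1, 2]
  Insert 1 (step 3): P = [1, 7] / [3];  Q = [1, 2] / [3]
  Insert 5 (step 4): P = [1, 5] / [3, 7];  Q = [1, 2] / [3, 4]
  Insert 2 (step 5): P = [1, 2] / [3, 5] / [7];  Q = [1, 2] / [3, 4] / [5]
  Insert 9 (step 6): P = [1, 2, 9] / [3, 5] / [7];  Q = [1, 2, 6] / [3, 4] / [5]
  Insert 8 (step 7): P = [1, 2, 8] / [3, 5, 9] / [7];  Q = [1, 2, 6] / [3, 4, 7] / [5]
  Insert 4 (step 8): P = [1, 2, 4] / [3, 5, 8] / [7, 9];  Q = [1, 2, 6] / [3, 4, 7] / [5, 8]
  Insert 6 (step 9): P = [1, 2, 4, 6] / [3, 5, 8] / [7, 9];  Q = [1, 2, 6, 9] / [3, 4, 7] / [5, 8]
Final shape: (4, 3, 2).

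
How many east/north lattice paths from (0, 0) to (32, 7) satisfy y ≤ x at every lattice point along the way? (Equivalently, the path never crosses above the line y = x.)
Number of paths = 12118314

By the reflection principle (André's argument), the number of monotone paths to (32, 7) with n ≤ m that never go above y = x is C(39, 32) − C(39, 33) = 15380937 − 3262623 = 12118314.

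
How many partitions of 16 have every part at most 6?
p(16, parts ≤ 6) = 136

Partitions of 16 with all parts ≤ 6: 6+6+4, 6+6+3+1, 6+6+2+2, 6+6+2+1+1, 6+6+1+1+1+1, 6+5+5, 6+5+4+1, 6+5+3+2, 6+5+3+1+1, 6+5+2+2+1, 6+5+2+1+1+1, 6+5+1+1+1+1+1, 6+4+4+2, 6+4+4+1+1, 6+4+3+3, 6+4+3+2+1, 6+4+3+1+1+1, 6+4+2+2+2, 6+4+2+2+1+1, 6+4+2+1+1+1+1, 6+4+1+1+1+1+1+1, 6+3+3+3+1, 6+3+3+2+2, 6+3+3+2+1+1, 6+3+3+1+1+1+1, 6+3+2+2+2+1, 6+3+2+2+1+1+1, 6+3+2+1+1+1+1+1, 6+3+1+1+1+1+1+1+1, 6+2+2+2+2+2, … (136 total). Count = 136.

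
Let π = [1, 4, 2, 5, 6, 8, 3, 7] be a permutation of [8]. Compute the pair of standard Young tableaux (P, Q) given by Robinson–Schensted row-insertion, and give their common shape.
P = [1, 2, 3, 6, 7] / [4, 5, 8];  Q = [1, 2, 4, 5, 6] / [3, 7, 8];  common shape = (5, 3)

Row-insert the values π_1, π_2, … into P one at a time, bumping the leftmost entry strictly greater than the inserted value down to the next row. The recording tableau Q records, in position (i, j), the step at which that cell was added to P.
  Insert 1 (step 1): P = [1];  Q = [1]
  Insert 4 (step 2): P = [1, 4];  Q = [1, 2]
  Insert 2 (step 3): P = [1, 2] / [4];  Q = [1, 2] / [3]
  Insert 5 (step 4): P = [1, 2, 5] / [4];  Q = [1, 2, 4] / [3]
  Insert 6 (step 5): P = [1, 2, 5, 6] / [4];  Q = [1, 2, 4, 5] / [3]
  Insert 8 (step 6): P = [1, 2, 5, 6, 8] / [4];  Q = [1, 2, 4, 5, 6] / [3]
  Insert 3 (step 7): P = [1, 2, 3, 6, 8] / [4, 5];  Q = [1, 2, 4, 5, 6] / [3, 7]
  Insert 7 (step 8): P = [1, 2, 3, 6, 7] / [4, 5, 8];  Q = [1, 2, 4, 5, 6] / [3, 7, 8]
Final shape: (5, 3).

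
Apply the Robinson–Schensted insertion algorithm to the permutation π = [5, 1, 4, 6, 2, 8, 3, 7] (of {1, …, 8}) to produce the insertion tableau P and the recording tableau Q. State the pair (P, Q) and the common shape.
P = [1, 2, 3, 7] / [4, 6, 8] / [5];  Q = [1, 3, 4, 6] / [2, 7, 8] / [5];  common shape = (4, 3, 1)

Row-insert the values π_1, π_2, … into P one at a time, bumping the leftmost entry strictly greater than the inserted value down to the next row. The recording tableau Q records, in position (i, j), the step at which that cell was added to P.
  Insert 5 (step 1): P = [5];  Q = [1]
  Insert 1 (step 2): P = [1] / [5];  Q = [1] / [2]
  Insert 4 (step 3): P = [1, 4] / [5];  Q = [1, 3] / [2]
  Insert 6 (step 4): P = [1, 4, 6] / [5];  Q = [1, 3, 4] / [2]
  Insert 2 (step 5): P = [1, 2, 6] / [4] / [5];  Q = [1, 3, 4] / [2] / [5]
  Insert 8 (step 6): P = [1, 2, 6, 8] / [4] / [5];  Q = [1, 3, 4, 6] / [2] / [5]
  Insert 3 (step 7): P = [1, 2, 3, 8] / [4, 6] / [5];  Q = [1, 3, 4, 6] / [2, 7] / [5]
  Insert 7 (step 8): P = [1, 2, 3, 7] / [4, 6, 8] / [5];  Q = [1, 3, 4, 6] / [2, 7, 8] / [5]
Final shape: (4, 3, 1).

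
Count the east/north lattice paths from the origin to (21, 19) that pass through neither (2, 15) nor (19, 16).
Number of paths = 90681939100

Inclusion–exclusion. Total paths: C(40, 21) = 131282408400. Through P₁: C(17, 2)·C(23, 19) = 1204280. Through P₂: C(35, 19)·C(5, 2) = 40599289500. Since P₁ is strictly southwest of P₂, a monotone path through both must visit P₁ then P₂; paths through both = C(17, 2)·C(18, 17)·C(5, 2) = 24480. Avoid both = 131282408400 − 1204280 − 40599289500 + 24480 = 90681939100.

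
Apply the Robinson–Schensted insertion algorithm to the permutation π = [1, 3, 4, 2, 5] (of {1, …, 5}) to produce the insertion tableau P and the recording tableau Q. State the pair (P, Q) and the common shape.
P = [1, 2, 4, 5] / [3];  Q = [1, 2, 3, 5] / [4];  common shape = (4, 1)

Row-insert the values π_1, π_2, … into P one at a time, bumping the leftmost entry strictly greater than the inserted value down to the next row. The recording tableau Q records, in position (i, j), the step at which that cell was added to P.
  Insert 1 (step 1): P = [1];  Q = [1]
  Insert 3 (step 2): P = [1, 3];  Q = [1, 2]
  Insert 4 (step 3): P = [1, 3, 4];  Q = [1, 2, 3]
  Insert 2 (step 4): P = [1, 2, 4] / [3];  Q = [1, 2, 3] / [4]
  Insert 5 (step 5): P = [1, 2, 4, 5] / [3];  Q = [1, 2, 3, 5] / [4]
Final shape: (4, 1).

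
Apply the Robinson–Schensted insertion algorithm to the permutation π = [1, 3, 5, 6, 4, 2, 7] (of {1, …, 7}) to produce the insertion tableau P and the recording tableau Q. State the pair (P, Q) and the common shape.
P = [1, 2, 4, 6, 7] / [3] / [5];  Q = [1, 2, 3, 4, 7] / [5] / [6];  common shape = (5, 1, 1)

Row-insert the values π_1, π_2, … into P one at a time, bumping the leftmost entry strictly greater than the inserted value down to the next row. The recording tableau Q records, in position (i, j), the step at which that cell was added to P.
  Insert 1 (step 1): P = [1];  Q = [1]
  Insert 3 (step 2): P = [1, 3];  Q = [1, 2]
  Insert 5 (step 3): P = [1, 3, 5];  Q = [1, 2, 3]
  Insert 6 (step 4): P = [1, 3, 5, 6];  Q = [1, 2, 3, 4]
  Insert 4 (step 5): P = [1, 3, 4, 6] / [5];  Q = [1, 2, 3, 4] / [5]
  Insert 2 (step 6): P = [1, 2, 4, 6] / [3] / [5];  Q = [1, 2, 3, 4] / [5] / [6]
  Insert 7 (step 7): P = [1, 2, 4, 6, 7] / [3] / [5];  Q = [1, 2, 3, 4, 7] / [5] / [6]
Final shape: (5, 1, 1).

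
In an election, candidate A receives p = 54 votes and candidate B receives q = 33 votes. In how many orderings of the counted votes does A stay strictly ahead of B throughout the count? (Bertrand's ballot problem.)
Strict-lead orderings = 253814795906729094763530

Total orderings of the 87 votes with 54 for A: C(87, 54) = 1051518440185020535448910. By the Bertrand ballot formula (Cycle Lemma / reflection principle), the number of orderings in which A is strictly ahead of B throughout is (p − q)/(p + q) · C(p + q, p) = (54 − 33)/(54 + 33) · 1051518440185020535448910 = 253814795906729094763530.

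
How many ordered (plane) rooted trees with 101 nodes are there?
C_100 = 896519947090131496687170070074100632420837521538745909320

These ordered rooted trees are counted by the Catalan number C_n = (1/(n + 1)) · C(2n, n). For n = 100: C_100 = (1/101) · C(200, 100) = 90548514656103281165404177077484163874504589675413336841320/101 = 896519947090131496687170070074100632420837521538745909320.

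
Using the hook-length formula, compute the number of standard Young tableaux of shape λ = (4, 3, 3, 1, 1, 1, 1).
# SYT of shape (4, 3, 3, 1, 1, 1, 1) = 27027

Hook-length formula: f^λ = n! / Π hook(c), product over all cells c of the Young diagram. For λ = (4, 3, 3, 1, 1, 1, 1), n = 14 boxes. Hook lengths by row (left-to-right, top-to-bottom): [10, 5, 4, 1]; [8, 3, 2]; [7, 2, 1]; [4]; [3]; [2]; [1]. Product of hooks = 3225600. So f^λ = 14! / 3225600 = 87178291200 / 3225600 = 27027.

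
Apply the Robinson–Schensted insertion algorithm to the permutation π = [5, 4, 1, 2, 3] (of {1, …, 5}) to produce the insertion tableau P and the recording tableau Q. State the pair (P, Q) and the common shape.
P = [1, 2, 3] / [4] / [5];  Q = [1, 4, 5] / [2] / [3];  common shape = (3, 1, 1)

Row-insert the values π_1, π_2, … into P one at a time, bumping the leftmost entry strictly greater than the inserted value down to the next row. The recording tableau Q records, in position (i, j), the step at which that cell was added to P.
  Insert 5 (step 1): P = [5];  Q = [1]
  Insert 4 (step 2): P = [4] / [5];  Q = [1] / [2]
  Insert 1 (step 3): P = [1] / [4] / [5];  Q = [1] / [2] / [3]
  Insert 2 (step 4): P = [1, 2] / [4] / [5];  Q = [1, 4] / [2] / [3]
  Insert 3 (step 5): P = [1, 2, 3] / [4] / [5];  Q = [1, 4, 5] / [2] / [3]
Final shape: (3, 1, 1).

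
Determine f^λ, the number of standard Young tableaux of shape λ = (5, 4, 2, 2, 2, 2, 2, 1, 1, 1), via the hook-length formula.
# SYT of shape (5, 4, 2, 2, 2, 2, 2, 1, 1, 1) = 320089770

Hook-length formula: f^λ = n! / Π hook(c), product over all cells c of the Young diagram. For λ = (5, 4, 2, 2, 2, 2, 2, 1, 1, 1), n = 22 boxes. Hook lengths by row (left-to-right, top-to-bottom): [14, 10, 4, 3, 1]; [12, 8, 2, 1]; [9, 5]; [8, 4]; [7, 3]; [6, 2]; [5, 1]; [3]; [2]; [1]. Product of hooks = 3511517184000. So f^λ = 22! / 3511517184000 = 1124000727777607680000 / 3511517184000 = 320089770.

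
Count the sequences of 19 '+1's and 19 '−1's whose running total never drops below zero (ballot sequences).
C_19 = 1767263190

These ballot sequences are counted by the Catalan number C_n = (1/(n + 1)) · C(2n, n). For n = 19: C_19 = (1/20) · C(38, 19) = 35345263800/20 = 1767263190.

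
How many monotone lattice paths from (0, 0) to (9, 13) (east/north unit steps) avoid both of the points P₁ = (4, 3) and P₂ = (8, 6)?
Number of paths = 378091

Inclusion–exclusion. Total paths: C(22, 9) = 497420. Through P₁: C(7, 4)·C(15, 5) = 105105. Through P₂: C(14, 8)·C(8, 1) = 24024. Since P₁ is strictly southwest of P₂, a monotone path through both must visit P₁ then P₂; paths through both = C(7, 4)·C(7, 4)·C(8, 1) = 9800. Avoid both = 497420 − 105105 − 24024 + 9800 = 378091.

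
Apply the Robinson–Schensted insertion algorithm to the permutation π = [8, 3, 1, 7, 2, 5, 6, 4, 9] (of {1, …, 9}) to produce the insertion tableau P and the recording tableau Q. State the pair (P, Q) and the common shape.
P = [1, 2, 4, 6, 9] / [3, 5] / [7] / [8];  Q = [1, 4, 6, 7, 9] / [2, 5] / [3] / [8];  common shape = (5, 2, 1, 1)

Row-insert the values π_1, π_2, … into P one at a time, bumping the leftmost entry strictly greater than the inserted value down to the next row. The recording tableau Q records, in position (i, j), the step at which that cell was added to P.
  Insert 8 (step 1): P = [8];  Q = [1]
  Insert 3 (step 2): P = [3] / [8];  Q = [1] / [2]
  Insert 1 (step 3): P = [1] / [3] / [8];  Q = [1] / [2] / [3]
  Insert 7 (step 4): P = [1, 7] / [3] / [8];  Q = [1, 4] / [2] / [3]
  Insert 2 (step 5): P = [1, 2] / [3, 7] / [8];  Q = [1, 4] / [2, 5] / [3]
  Insert 5 (step 6): P = [1, 2, 5] / [3, 7] / [8];  Q = [1, 4, 6] / [2, 5] / [3]
  Insert 6 (step 7): P = [1, 2, 5, 6] / [3, 7] / [8];  Q = [1, 4, 6, 7] / [2, 5] / [3]
  Insert 4 (step 8): P = [1, 2, 4, 6] / [3, 5] / [7] / [8];  Q = [1, 4, 6, 7] / [2, 5] / [3] / [8]
  Insert 9 (step 9): P = [1, 2, 4, 6, 9] / [3, 5] / [7] / [8];  Q = [1, 4, 6, 7, 9] / [2, 5] / [3] / [8]
Final shape: (5, 2, 1, 1).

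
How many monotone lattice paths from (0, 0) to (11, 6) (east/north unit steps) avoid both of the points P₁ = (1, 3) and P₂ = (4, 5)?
Number of paths = 10544

Inclusion–exclusion. Total paths: C(17, 11) = 12376. Through P₁: C(4, 1)·C(13, 10) = 1144. Through P₂: C(9, 4)·C(8, 7) = 1008. Since P₁ is strictly southwest of P₂, a monotone path through both must visit P₁ then P₂; paths through both = C(4, 1)·C(5, 3)·C(8, 7) = 320. Avoid both = 12376 − 1144 − 1008 + 320 = 10544.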